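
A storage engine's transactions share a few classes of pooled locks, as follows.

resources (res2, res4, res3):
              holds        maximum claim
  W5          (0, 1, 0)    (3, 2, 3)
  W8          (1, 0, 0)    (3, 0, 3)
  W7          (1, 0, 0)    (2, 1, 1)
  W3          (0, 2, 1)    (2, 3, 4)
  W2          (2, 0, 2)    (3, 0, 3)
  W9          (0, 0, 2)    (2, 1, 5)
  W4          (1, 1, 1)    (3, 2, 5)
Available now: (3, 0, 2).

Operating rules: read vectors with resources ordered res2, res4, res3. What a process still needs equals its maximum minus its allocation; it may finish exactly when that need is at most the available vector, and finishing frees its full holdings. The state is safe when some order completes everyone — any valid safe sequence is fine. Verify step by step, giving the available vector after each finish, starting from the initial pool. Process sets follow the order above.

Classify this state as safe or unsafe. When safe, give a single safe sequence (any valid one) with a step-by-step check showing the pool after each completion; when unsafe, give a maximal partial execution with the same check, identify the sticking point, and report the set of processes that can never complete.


UNSAFE — no complete ordering exists.
Key observation: the wall is res4: completing W2, W8 brings the pool only to (6, 0, 4), and all the rest need more.
The run W2, W8 cannot be extended any further. Step-by-step check:
  pool = (3, 0, 2)
  W2 needs (1, 0, 1) <= (3, 0, 2) -> finishes; pool += (2, 0, 2) = (5, 0, 4)
  W8 needs (2, 0, 3) <= (5, 0, 4) -> finishes; pool += (1, 0, 0) = (6, 0, 4)
  blocked: W5 wants (3, 1, 3), pool (6, 0, 4) — not enough res4
  blocked: W7 wants (1, 1, 1), pool (6, 0, 4) — not enough res4
  blocked: W3 wants (2, 1, 3), pool (6, 0, 4) — not enough res4
  blocked: W9 wants (2, 1, 3), pool (6, 0, 4) — not enough res4
  blocked: W4 wants (2, 1, 4), pool (6, 0, 4) — not enough res4
Processes that can never finish: W5, W7, W3, W9 and W4.


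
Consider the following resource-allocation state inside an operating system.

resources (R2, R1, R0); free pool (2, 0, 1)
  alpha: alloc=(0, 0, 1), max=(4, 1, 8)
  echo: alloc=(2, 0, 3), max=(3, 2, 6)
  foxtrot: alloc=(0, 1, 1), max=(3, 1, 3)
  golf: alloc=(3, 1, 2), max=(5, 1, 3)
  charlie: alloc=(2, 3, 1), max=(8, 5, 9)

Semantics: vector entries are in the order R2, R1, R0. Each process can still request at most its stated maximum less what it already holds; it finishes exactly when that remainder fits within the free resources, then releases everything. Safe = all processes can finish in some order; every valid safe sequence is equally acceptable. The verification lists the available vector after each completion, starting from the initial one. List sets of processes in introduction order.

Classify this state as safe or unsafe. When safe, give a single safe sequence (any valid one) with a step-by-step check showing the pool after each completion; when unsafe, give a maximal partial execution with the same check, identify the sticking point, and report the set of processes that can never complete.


SAFE — a valid safe sequence is golf, foxtrot, echo, alpha, charlie.
Key observation: golf marks the first exact bind of the order: its need (2, 0, 1) fits the free (2, 0, 1) with zero slack on a requested resource.
Check, step by step:
  pool = (2, 0, 1)
  run golf (needs (2, 0, 1), free (2, 0, 1)); after release of (3, 1, 2) the pool is (5, 1, 3)
  run foxtrot (needs (3, 0, 2), free (5, 1, 3)); after release of (0, 1, 1) the pool is (5, 2, 4)
  run echo (needs (1, 2, 3), free (5, 2, 4)); after release of (2, 0, 3) the pool is (7, 2, 7)
  run alpha (needs (4, 1, 7), free (7, 2, 7)); after release of (0, 0, 1) the pool is (7, 2, 8)
  run charlie (needs (6, 2, 8), free (7, 2, 8)); after release of (2, 3, 1) the pool is (9, 5, 9)


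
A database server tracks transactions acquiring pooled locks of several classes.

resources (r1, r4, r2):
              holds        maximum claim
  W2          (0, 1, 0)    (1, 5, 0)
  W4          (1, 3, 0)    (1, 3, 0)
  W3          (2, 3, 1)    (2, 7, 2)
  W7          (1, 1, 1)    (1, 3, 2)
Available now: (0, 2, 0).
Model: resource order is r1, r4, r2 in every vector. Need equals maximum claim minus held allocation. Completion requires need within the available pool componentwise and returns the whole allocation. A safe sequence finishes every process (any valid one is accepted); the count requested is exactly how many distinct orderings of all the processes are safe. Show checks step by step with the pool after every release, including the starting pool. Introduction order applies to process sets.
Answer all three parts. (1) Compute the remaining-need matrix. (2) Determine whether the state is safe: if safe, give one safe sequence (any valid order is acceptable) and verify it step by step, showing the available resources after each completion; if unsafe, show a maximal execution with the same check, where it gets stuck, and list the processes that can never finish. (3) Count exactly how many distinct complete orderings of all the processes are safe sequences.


(1) Need matrix, components ordered r1, r4, r2:
  W2: (1, 4, 0)
  W4: (0, 0, 0)
  W3: (0, 4, 1)
  W7: (0, 2, 1)
(2) UNSAFE.
Key observation: even finishing W4, W2 leaves just (1, 6, 0) free — too little r2 for any of the remaining processes.
A maximal execution: W4, W2 — then nothing else fits. Step-by-step check:
  pool = (0, 2, 0)
  run W4 (needs (0, 0, 0), free (0, 2, 0)); after release of (1, 3, 0) the pool is (1, 5, 0)
  run W2 (needs (1, 4, 0), free (1, 5, 0)); after release of (0, 1, 0) the pool is (1, 6, 0)
  W3 cannot run: need (0, 4, 1) vs free (1, 6, 0) (insufficient r2)
  W7 cannot run: need (0, 2, 1) vs free (1, 6, 0) (insufficient r2)
Never able to finish: W3 and W7.
(3) Precisely 0 of the possible complete orderings are safe sequences.


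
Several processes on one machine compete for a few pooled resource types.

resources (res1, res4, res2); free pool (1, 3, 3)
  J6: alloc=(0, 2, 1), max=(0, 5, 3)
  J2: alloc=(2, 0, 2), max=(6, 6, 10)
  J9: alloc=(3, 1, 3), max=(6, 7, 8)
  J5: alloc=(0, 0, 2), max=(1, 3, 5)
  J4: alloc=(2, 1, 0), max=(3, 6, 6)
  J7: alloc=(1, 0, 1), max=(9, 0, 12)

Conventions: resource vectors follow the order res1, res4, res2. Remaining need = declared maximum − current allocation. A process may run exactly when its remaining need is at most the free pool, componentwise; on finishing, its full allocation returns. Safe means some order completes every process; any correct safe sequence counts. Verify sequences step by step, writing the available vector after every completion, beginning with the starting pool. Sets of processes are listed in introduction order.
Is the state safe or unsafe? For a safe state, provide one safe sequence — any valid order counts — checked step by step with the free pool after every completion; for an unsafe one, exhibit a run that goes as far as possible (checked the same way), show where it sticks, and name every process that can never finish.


SAFE — a valid safe sequence is J5, J6, J4, J9, J2, J7.
Key observation: at J5 the run first touches a limit — (1, 3, 3) against (1, 3, 3), exact on a resource it actually requests.
Check, step by step:
  pool = (1, 3, 3)
  run J5 (needs (1, 3, 3), free (1, 3, 3)); after release of (0, 0, 2) the pool is (1, 3, 5)
  run J6 (needs (0, 3, 2), free (1, 3, 5)); after release of (0, 2, 1) the pool is (1, 5, 6)
  run J4 (needs (1, 5, 6), free (1, 5, 6)); after release of (2, 1, 0) the pool is (3, 6, 6)
  run J9 (needs (3, 6, 5), free (3, 6, 6)); after release of (3, 1, 3) the pool is (6, 7, 9)
  run J2 (needs (4, 6, 8), free (6, 7, 9)); after release of (2, 0, 2) the pool is (8, 7, 11)
  run J7 (needs (8, 0, 11), free (8, 7, 11)); after release of (1, 0, 1) the pool is (9, 7, 12)


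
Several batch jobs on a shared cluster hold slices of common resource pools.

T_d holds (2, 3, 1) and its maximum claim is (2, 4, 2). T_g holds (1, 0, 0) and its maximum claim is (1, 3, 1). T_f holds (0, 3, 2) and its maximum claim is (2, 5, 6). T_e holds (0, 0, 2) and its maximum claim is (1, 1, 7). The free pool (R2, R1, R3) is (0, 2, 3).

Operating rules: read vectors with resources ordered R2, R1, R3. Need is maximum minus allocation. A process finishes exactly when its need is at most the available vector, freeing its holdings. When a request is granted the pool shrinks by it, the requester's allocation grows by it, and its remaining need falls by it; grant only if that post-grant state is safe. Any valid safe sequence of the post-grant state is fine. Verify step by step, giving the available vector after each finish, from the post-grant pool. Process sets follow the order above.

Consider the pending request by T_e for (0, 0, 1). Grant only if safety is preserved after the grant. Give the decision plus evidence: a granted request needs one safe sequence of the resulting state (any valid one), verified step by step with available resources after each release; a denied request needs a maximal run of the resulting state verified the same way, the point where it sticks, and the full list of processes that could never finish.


DENY — the pretend-granted state is unsafe.
Key observation: the pool after T_d, T_g is (3, 5, 3); every surviving request exceeds it in R3, so progress ends there.
Pretend the grant happened; the run T_d, T_g goes as far as possible. Walking it through:
  pool = (0, 2, 2)
  run T_d (needs (0, 1, 1), free (0, 2, 2)); after release of (2, 3, 1) the pool is (2, 5, 3)
  run T_g (needs (0, 3, 1), free (2, 5, 3)); after release of (1, 0, 0) the pool is (3, 5, 3)
  T_f still needs (2, 2, 4) but only (3, 5, 3) is free — short on R3
  T_e still needs (1, 1, 4) but only (3, 5, 3) is free — short on R3
Had the request been granted, T_f and T_e could never finish.


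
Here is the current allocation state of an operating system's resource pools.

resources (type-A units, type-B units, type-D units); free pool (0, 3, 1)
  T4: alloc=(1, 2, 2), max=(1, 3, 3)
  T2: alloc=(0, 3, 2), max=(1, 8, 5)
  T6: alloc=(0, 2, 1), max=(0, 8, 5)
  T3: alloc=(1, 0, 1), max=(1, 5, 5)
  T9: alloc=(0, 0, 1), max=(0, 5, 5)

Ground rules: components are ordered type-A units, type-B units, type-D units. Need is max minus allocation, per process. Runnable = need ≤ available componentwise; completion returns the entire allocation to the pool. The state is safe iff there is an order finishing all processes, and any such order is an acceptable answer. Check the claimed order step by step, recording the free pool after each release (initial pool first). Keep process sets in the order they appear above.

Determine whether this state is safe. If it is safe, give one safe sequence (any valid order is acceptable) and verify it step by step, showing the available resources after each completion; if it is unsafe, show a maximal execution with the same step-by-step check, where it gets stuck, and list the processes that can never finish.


SAFE — a valid safe sequence is T4, T2, T3, T6, T9.
Key observation: reading the order forward, T4 is the first process whose need (0, 1, 1) meets the free pool (0, 3, 1) exactly on a resource it requests.
Step-by-step check:
  pool = (0, 3, 1)
  T4: need (0, 1, 1) fits (0, 3, 1); releases (1, 2, 2), pool now (1, 5, 3)
  T2: need (1, 5, 3) fits (1, 5, 3); releases (0, 3, 2), pool now (1, 8, 5)
  T3: need (0, 5, 4) fits (1, 8, 5); releases (1, 0, 1), pool now (2, 8, 6)
  T6: need (0, 6, 4) fits (2, 8, 6); releases (0, 2, 1), pool now (2, 10, 7)
  T9: need (0, 5, 4) fits (2, 10, 7); releases (0, 0, 1), pool now (2, 10, 8)


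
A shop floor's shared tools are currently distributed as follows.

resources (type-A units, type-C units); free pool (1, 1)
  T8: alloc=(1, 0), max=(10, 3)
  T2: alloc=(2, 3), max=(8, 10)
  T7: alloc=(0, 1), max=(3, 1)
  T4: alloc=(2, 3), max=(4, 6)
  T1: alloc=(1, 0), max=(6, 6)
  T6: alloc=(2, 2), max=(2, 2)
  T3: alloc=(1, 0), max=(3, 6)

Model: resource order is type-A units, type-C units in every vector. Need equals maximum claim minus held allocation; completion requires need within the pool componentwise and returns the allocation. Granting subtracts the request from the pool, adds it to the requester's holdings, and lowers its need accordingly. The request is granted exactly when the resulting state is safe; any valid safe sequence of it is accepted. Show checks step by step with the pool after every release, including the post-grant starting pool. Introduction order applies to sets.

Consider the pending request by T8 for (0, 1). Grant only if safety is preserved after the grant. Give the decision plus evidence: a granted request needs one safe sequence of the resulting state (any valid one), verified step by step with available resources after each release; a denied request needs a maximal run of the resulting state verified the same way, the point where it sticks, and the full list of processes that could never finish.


DENY — the pretend-granted state is unsafe.
Key observation: after T6, T7, T4, T1, T3 the pool peaks at (7, 6), and each blocked process is short somewhere: T8 on type-A units; T2 on type-C units.
On the post-grant state, T6, T7, T4, T1, T3 is a maximal run — nothing extends it. Verifying each step:
  pool = (1, 0)
  T6: need (0, 0) fits (1, 0); releases (2, 2), pool now (3, 2)
  T7: need (3, 0) fits (3, 2); releases (0, 1), pool now (3, 3)
  T4: need (2, 3) fits (3, 3); releases (2, 3), pool now (5, 6)
  T1: need (5, 6) fits (5, 6); releases (1, 0), pool now (6, 6)
  T3: need (2, 6) fits (6, 6); releases (1, 0), pool now (7, 6)
  T8 still needs (9, 2) but only (7, 6) is free — short on type-A units
  T2 still needs (6, 7) but only (7, 6) is free — short on type-C units
Processes that could never finish after the grant: T8 and T2.


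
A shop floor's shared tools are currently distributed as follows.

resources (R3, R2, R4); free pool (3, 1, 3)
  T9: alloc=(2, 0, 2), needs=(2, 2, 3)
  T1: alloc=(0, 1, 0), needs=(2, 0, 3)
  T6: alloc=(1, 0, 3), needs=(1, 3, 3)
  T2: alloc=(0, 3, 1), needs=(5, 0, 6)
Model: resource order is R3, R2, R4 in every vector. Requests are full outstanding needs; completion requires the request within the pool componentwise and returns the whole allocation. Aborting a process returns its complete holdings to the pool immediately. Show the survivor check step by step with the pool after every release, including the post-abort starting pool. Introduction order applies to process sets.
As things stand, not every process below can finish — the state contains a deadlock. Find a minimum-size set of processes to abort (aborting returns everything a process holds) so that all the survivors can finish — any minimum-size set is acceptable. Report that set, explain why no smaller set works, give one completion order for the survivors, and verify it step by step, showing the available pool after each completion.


Minimum abort set: T2.
Key observation: T6 had no path to completion before; after the abort of T2 ((0, 3, 1) returned), step 2 is where it fits.
Minimality: the empty abort set fails — the state is deadlocked as it stands.
Survivors finish in the order: T9, T6, T1. Verifying each step (pool after the aborts first):
  pool = (3, 4, 4)
  T9 needs (2, 2, 3) <= (3, 4, 4) -> finishes; pool += (2, 0, 2) = (5, 4, 6)
  T6 needs (1, 3, 3) <= (5, 4, 6) -> finishes; pool += (1, 0, 3) = (6, 4, 9)
  T1 needs (2, 0, 3) <= (6, 4, 9) -> finishes; pool += (0, 1, 0) = (6, 5, 9)


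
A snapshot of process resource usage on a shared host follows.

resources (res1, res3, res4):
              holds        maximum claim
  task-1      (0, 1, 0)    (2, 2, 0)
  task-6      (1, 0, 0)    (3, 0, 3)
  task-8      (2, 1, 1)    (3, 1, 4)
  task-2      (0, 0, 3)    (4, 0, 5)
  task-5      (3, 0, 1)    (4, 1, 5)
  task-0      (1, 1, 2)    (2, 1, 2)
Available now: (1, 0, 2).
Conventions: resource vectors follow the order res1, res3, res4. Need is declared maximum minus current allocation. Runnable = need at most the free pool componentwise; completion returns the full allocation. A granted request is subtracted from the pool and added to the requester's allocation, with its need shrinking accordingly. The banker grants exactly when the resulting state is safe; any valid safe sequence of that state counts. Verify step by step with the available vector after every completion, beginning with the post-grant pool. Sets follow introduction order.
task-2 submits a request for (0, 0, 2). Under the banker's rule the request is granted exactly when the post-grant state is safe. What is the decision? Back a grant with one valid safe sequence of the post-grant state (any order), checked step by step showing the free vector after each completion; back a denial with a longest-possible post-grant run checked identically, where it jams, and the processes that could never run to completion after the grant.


DENY: after the grant no complete ordering would exist.
Key observation: after task-0, task-1 the pool peaks at (2, 2, 2), and each blocked process is short somewhere: task-6 on res4; task-8 on res4; task-2 on res1; task-5 on res4.
After a pretend grant, a maximal execution: task-0, task-1 — then nothing else fits. Step-by-step check:
  pool = (1, 0, 0)
  task-0 needs (1, 0, 0) <= (1, 0, 0) -> finishes; pool += (1, 1, 2) = (2, 1, 2)
  task-1 needs (2, 1, 0) <= (2, 1, 2) -> finishes; pool += (0, 1, 0) = (2, 2, 2)
  task-6 still needs (2, 0, 3) but only (2, 2, 2) is free — short on res4
  task-8 still needs (1, 0, 3) but only (2, 2, 2) is free — short on res4
  task-2 still needs (4, 0, 0) but only (2, 2, 2) is free — short on res1
  task-5 still needs (1, 1, 4) but only (2, 2, 2) is free — short on res4
Processes that could never finish after the grant: task-6, task-8, task-2 and task-5.


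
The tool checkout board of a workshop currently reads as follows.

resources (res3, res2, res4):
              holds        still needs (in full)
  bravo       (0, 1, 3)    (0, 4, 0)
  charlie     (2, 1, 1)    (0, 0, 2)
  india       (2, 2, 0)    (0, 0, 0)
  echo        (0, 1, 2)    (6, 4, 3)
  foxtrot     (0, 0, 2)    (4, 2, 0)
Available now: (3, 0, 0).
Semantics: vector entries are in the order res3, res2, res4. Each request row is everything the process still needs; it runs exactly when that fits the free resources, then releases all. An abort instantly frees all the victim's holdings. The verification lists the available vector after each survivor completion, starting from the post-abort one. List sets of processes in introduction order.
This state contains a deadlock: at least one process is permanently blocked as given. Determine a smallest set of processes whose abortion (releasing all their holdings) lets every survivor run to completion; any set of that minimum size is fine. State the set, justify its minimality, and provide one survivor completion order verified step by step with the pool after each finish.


Abort echo.
Key observation: the deadlocked bravo becomes finishable only because echo released (0, 1, 2); it completes at step 4 below.
No smaller set exists: with zero aborts the deadlock remains.
Survivors finish in the order: india, charlie, foxtrot, bravo. Verifying each step (pool after the aborts first):
  pool = (3, 1, 2)
  india needs (0, 0, 0) <= (3, 1, 2) -> finishes; pool += (2, 2, 0) = (5, 3, 2)
  charlie needs (0, 0, 2) <= (5, 3, 2) -> finishes; pool += (2, 1, 1) = (7, 4, 3)
  foxtrot needs (4, 2, 0) <= (7, 4, 3) -> finishes; pool += (0, 0, 2) = (7, 4, 5)
  bravo needs (0, 4, 0) <= (7, 4, 5) -> finishes; pool += (0, 1, 3) = (7, 5, 8)


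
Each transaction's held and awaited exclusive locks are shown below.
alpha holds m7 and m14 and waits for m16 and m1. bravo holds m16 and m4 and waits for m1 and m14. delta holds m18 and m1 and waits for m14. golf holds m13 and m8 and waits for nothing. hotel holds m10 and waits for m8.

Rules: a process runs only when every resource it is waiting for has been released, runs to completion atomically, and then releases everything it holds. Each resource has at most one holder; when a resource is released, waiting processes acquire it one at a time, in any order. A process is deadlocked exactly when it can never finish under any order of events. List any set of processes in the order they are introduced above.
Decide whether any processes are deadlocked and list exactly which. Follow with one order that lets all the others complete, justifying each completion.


Deadlocked: alpha, bravo and delta.
Key observation: the cycle alpha -> bravo -> alpha can never break — each member waits on the next; delta is caught in further circular waits.
One completion order for the rest: golf, hotel.
Verifying each step:
  golf: no waits; runs immediately, freeing m13 and m8
  run hotel (all its waits — m8 — are resolved); releases m10


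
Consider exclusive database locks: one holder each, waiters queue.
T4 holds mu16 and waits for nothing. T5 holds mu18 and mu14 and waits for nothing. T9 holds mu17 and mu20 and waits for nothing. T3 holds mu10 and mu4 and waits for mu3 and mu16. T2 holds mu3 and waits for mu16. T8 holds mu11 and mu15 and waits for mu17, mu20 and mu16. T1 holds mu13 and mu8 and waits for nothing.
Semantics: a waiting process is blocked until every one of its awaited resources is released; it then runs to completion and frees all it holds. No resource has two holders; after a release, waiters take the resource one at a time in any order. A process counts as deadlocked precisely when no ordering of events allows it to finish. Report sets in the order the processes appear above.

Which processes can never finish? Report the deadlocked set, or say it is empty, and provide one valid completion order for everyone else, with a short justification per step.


The deadlocked set is empty.
Key observation: the wait relation is loop-free; peeling off processes with no waits unwinds the whole state.
A valid finishing order for the others: T4, T2, T5, T9, T1, T3, T8.
Walking it through:
  T4: no waits; runs immediately, freeing mu16
  T2 waits on mu16 — all released -> runs and releases mu3
  T5: no waits; runs immediately, freeing mu18 and mu14
  T9: no waits; runs immediately, freeing mu17 and mu20
  T1: no waits; runs immediately, freeing mu13 and mu8
  T3 waits on mu3 and mu16 — all released -> runs and releases mu10 and mu4
  T8 waits on mu17, mu20 and mu16 — all released -> runs and releases mu11 and mu15


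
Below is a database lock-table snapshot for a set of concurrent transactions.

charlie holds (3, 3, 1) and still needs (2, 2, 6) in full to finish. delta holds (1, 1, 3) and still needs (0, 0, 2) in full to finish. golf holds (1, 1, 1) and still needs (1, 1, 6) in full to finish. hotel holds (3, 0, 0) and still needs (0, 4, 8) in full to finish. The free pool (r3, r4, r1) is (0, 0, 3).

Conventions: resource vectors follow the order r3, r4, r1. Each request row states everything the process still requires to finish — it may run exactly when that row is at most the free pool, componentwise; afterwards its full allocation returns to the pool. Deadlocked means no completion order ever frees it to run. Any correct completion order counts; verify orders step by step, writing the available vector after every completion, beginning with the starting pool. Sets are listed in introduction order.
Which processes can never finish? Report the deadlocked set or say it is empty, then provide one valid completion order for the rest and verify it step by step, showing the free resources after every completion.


No process is deadlocked.
Key observation: no deadlock: delta fits now, and the freed resources carry the rest through.
The rest can finish in the order delta, golf, charlie, hotel. Step-by-step check:
  pool = (0, 0, 3)
  delta: need (0, 0, 2) fits (0, 0, 3); releases (1, 1, 3), pool now (1, 1, 6)
  golf: need (1, 1, 6) fits (1, 1, 6); releases (1, 1, 1), pool now (2, 2, 7)
  charlie: need (2, 2, 6) fits (2, 2, 7); releases (3, 3, 1), pool now (5, 5, 8)
  hotel: need (0, 4, 8) fits (5, 5, 8); releases (3, 0, 0), pool now (8, 5, 8)


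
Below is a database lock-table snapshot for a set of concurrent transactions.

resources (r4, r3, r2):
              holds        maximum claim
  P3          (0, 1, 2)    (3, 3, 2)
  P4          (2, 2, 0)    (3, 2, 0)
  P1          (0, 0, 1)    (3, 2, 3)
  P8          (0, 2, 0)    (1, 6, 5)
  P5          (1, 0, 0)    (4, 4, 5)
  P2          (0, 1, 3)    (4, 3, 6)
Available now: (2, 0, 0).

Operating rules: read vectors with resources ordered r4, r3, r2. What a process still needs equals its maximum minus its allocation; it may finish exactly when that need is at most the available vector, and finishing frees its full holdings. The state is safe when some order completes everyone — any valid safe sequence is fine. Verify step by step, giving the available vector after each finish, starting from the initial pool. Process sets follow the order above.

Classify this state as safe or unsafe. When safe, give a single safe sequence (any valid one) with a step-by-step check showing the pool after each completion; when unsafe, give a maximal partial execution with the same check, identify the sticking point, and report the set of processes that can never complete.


SAFE, for example via the order P4, P3, P1, P2, P5, P8.
Key observation: the order's first zero-slack moment is P3 ((3, 2, 0) needed, (4, 2, 0) free — a requested resource with nothing to spare).
Walking it through:
  pool = (2, 0, 0)
  run P4 (needs (1, 0, 0), free (2, 0, 0)); after release of (2, 2, 0) the pool is (4, 2, 0)
  run P3 (needs (3, 2, 0), free (4, 2, 0)); after release of (0, 1, 2) the pool is (4, 3, 2)
  run P1 (needs (3, 2, 2), free (4, 3, 2)); after release of (0, 0, 1) the pool is (4, 3, 3)
  run P2 (needs (4, 2, 3), free (4, 3, 3)); after release of (0, 1, 3) the pool is (4, 4, 6)
  run P5 (needs (3, 4, 5), free (4, 4, 6)); after release of (1, 0, 0) the pool is (5, 4, 6)
  run P8 (needs (1, 4, 5), free (5, 4, 6)); after release of (0, 2, 0) the pool is (5, 6, 6)


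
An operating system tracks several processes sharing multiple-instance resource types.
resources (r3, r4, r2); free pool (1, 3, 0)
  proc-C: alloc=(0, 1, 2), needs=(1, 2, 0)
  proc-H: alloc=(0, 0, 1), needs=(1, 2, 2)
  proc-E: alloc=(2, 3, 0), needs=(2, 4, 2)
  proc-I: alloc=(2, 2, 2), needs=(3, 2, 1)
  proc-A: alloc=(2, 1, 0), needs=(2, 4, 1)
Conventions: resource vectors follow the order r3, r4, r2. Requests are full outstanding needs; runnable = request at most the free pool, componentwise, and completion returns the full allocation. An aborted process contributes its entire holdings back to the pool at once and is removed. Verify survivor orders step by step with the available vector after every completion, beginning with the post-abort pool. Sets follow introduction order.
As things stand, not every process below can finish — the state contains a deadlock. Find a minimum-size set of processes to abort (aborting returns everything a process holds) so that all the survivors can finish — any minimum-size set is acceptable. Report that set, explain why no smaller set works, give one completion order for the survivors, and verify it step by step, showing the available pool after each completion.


Abort proc-E.
Key observation: proc-A could never have finished before the abort; with (2, 3, 0) returned by proc-E, it fits at step 2.
No smaller set exists: with zero aborts the deadlock remains.
One survivor order: proc-C, proc-A, proc-I, proc-H. Walking it through (post-abort pool first):
  pool = (3, 6, 0)
  proc-C needs (1, 2, 0) <= (3, 6, 0) -> finishes; pool += (0, 1, 2) = (3, 7, 2)
  proc-A needs (2, 4, 1) <= (3, 7, 2) -> finishes; pool += (2, 1, 0) = (5, 8, 2)
  proc-I needs (3, 2, 1) <= (5, 8, 2) -> finishes; pool += (2, 2, 2) = (7, 10, 4)
  proc-H needs (1, 2, 2) <= (7, 10, 4) -> finishes; pool += (0, 0, 1) = (7, 10, 5)


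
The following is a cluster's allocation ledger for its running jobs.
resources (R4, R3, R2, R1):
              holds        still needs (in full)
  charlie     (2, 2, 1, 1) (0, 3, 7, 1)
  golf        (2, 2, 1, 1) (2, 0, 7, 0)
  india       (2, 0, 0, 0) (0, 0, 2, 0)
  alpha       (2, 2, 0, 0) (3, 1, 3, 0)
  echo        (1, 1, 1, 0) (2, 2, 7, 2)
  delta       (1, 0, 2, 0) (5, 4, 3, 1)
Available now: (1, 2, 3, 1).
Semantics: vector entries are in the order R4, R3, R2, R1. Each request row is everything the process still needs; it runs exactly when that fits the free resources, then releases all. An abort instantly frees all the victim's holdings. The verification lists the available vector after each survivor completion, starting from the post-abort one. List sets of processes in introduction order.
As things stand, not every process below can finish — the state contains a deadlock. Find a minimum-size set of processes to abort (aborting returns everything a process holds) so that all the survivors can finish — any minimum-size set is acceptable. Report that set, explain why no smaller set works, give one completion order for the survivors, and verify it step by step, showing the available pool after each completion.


Abort golf and echo.
Key observation: the deadlocked charlie becomes finishable only because golf and echo released (3, 3, 2, 1); it completes at step 4 below.
Minimality, checking each single-abort alternative: charlie alone leaves golf blocked (short on R2); golf alone leaves charlie blocked (short on R2); india alone leaves charlie blocked (short on R2); alpha alone leaves charlie blocked (short on R2); echo alone leaves charlie blocked (short on R2); delta alone leaves charlie blocked (short on R2).
One survivor order: india, delta, alpha, charlie. Verifying each step (post-abort pool first):
  pool = (4, 5, 5, 2)
  india needs (0, 0, 2, 0) <= (4, 5, 5, 2) -> finishes; pool += (2, 0, 0, 0) = (6, 5, 5, 2)
  delta needs (5, 4, 3, 1) <= (6, 5, 5, 2) -> finishes; pool += (1, 0, 2, 0) = (7, 5, 7, 2)
  alpha needs (3, 1, 3, 0) <= (7, 5, 7, 2) -> finishes; pool += (2, 2, 0, 0) = (9, 7, 7, 2)
  charlie needs (0, 3, 7, 1) <= (9, 7, 7, 2) -> finishes; pool += (2, 2, 1, 1) = (11, 9, 8, 3)


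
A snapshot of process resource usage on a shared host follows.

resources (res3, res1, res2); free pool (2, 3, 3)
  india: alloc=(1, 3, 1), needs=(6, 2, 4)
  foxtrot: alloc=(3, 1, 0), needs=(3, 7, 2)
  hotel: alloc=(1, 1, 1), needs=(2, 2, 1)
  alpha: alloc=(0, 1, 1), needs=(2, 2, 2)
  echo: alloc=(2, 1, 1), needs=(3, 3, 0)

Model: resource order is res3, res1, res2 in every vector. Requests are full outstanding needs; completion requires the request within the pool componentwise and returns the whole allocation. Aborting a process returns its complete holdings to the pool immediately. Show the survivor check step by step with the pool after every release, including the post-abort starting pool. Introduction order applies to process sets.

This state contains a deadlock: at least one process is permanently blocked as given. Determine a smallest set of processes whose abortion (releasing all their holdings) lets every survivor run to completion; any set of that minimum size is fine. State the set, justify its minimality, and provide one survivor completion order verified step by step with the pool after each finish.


Minimum abort set: foxtrot.
Key observation: india had no path to completion before; after the abort of foxtrot ((3, 1, 0) returned), step 4 is where it fits.
Minimality: the empty abort set fails — the state is deadlocked as it stands.
The survivors complete as alpha, hotel, echo, india. Verifying each step (starting from the post-abort pool):
  pool = (5, 4, 3)
  run alpha (needs (2, 2, 2), free (5, 4, 3)); after release of (0, 1, 1) the pool is (5, 5, 4)
  run hotel (needs (2, 2, 1), free (5, 5, 4)); after release of (1, 1, 1) the pool is (6, 6, 5)
  run echo (needs (3, 3, 0), free (6, 6, 5)); after release of (2, 1, 1) the pool is (8, 7, 6)
  run india (needs (6, 2, 4), free (8, 7, 6)); after release of (1, 3, 1) the pool is (9, 10, 7)


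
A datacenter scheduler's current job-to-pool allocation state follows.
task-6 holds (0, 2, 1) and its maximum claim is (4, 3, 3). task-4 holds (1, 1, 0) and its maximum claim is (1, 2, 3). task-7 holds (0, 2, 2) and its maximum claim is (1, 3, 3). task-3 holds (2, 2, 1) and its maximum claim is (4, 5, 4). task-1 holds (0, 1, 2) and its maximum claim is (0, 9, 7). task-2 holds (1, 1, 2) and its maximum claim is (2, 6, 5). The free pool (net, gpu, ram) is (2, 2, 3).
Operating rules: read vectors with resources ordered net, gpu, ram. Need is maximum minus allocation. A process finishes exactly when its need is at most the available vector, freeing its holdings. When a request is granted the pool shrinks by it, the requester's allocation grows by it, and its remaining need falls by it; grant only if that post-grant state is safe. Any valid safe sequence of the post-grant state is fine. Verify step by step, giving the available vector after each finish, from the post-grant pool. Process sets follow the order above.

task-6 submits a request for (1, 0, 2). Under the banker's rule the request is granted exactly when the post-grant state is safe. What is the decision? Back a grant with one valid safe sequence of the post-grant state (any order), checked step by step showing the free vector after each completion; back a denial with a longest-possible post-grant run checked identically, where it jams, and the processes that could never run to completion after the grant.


GRANT — the state after the grant stays safe, e.g. via task-7, task-4, task-2, task-6, task-3, task-1.
Key observation: after the grant the pool drops to (1, 2, 1), which still lets task-7 finish first and unwind the rest.
Step-by-step check of the post-grant state:
  pool = (1, 2, 1)
  run task-7 (needs (1, 1, 1), free (1, 2, 1)); after release of (0, 2, 2) the pool is (1, 4, 3)
  run task-4 (needs (0, 1, 3), free (1, 4, 3)); after release of (1, 1, 0) the pool is (2, 5, 3)
  run task-2 (needs (1, 5, 3), free (2, 5, 3)); after release of (1, 1, 2) the pool is (3, 6, 5)
  run task-6 (needs (3, 1, 0), free (3, 6, 5)); after release of (1, 2, 3) the pool is (4, 8, 8)
  run task-3 (needs (2, 3, 3), free (4, 8, 8)); after release of (2, 2, 1) the pool is (6, 10, 9)
  run task-1 (needs (0, 8, 5), free (6, 10, 9)); after release of (0, 1, 2) the pool is (6, 11, 11)


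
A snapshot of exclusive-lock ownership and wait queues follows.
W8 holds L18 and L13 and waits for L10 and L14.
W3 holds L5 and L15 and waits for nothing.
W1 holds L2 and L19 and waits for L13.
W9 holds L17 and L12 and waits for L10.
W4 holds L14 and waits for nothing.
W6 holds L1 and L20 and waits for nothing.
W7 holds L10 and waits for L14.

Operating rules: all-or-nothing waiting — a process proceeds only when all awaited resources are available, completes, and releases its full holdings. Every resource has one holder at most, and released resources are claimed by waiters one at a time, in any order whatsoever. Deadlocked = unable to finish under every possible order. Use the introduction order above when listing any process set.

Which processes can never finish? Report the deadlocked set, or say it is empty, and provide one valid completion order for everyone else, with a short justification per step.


No process is deadlocked.
Key observation: the waits form no ring: some process can always run, and its releases unblock the others one by one.
The rest can finish in the order W4, W7, W9, W3, W8, W1, W6.
Verifying each step:
  W4 waits on nothing -> runs at once and releases L14
  W7 waits on L14 — all released -> runs and releases L10
  W9 waits on L10 — all released -> runs and releases L17 and L12
  W3 waits on nothing -> runs at once and releases L5 and L15
  W8 waits on L10 and L14 — all released -> runs and releases L18 and L13
  W1 waits on L13 — all released -> runs and releases L2 and L19
  W6 waits on nothing -> runs at once and releases L1 and L20


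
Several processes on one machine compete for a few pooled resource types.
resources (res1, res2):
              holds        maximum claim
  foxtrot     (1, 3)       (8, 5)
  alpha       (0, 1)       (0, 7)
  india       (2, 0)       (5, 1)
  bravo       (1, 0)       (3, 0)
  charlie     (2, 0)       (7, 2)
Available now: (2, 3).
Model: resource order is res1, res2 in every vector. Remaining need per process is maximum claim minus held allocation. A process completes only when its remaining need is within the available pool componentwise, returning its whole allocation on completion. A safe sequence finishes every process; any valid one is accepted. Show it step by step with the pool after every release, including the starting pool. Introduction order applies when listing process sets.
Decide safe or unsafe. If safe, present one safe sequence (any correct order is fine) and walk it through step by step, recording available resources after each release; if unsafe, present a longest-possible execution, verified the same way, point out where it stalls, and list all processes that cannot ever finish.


SAFE — a valid safe sequence is bravo, india, charlie, foxtrot, alpha.
Key observation: reading the order forward, bravo is the first process whose need (2, 0) meets the free pool (2, 3) exactly on a resource it requests.
Check, step by step:
  pool = (2, 3)
  run bravo (needs (2, 0), free (2, 3)); after release of (1, 0) the pool is (3, 3)
  run india (needs (3, 1), free (3, 3)); after release of (2, 0) the pool is (5, 3)
  run charlie (needs (5, 2), free (5, 3)); after release of (2, 0) the pool is (7, 3)
  run foxtrot (needs (7, 2), free (7, 3)); after release of (1, 3) the pool is (8, 6)
  run alpha (needs (0, 6), free (8, 6)); after release of (0, 1) the pool is (8, 7)


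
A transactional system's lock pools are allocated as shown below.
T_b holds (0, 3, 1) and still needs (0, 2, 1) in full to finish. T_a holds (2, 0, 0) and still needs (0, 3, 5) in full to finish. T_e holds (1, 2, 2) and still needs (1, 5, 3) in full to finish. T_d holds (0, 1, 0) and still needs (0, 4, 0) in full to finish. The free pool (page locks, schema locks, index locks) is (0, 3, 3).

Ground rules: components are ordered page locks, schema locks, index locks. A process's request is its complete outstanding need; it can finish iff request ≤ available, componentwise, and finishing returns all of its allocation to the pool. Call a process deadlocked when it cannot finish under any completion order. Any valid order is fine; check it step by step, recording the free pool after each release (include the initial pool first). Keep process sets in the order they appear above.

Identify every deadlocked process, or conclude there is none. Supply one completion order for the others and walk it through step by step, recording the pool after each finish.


Deadlocked: T_a and T_e.
Key observation: after T_b, T_d the pool peaks at (0, 7, 4), and each blocked process is short somewhere: T_a on index locks; T_e on page locks.
A valid finishing order for the others: T_b, T_d. Check, step by step:
  pool = (0, 3, 3)
  run T_b (needs (0, 2, 1), free (0, 3, 3)); after release of (0, 3, 1) the pool is (0, 6, 4)
  run T_d (needs (0, 4, 0), free (0, 6, 4)); after release of (0, 1, 0) the pool is (0, 7, 4)
None of the blocked processes ever fits:
  blocked: T_a wants (0, 3, 5), pool (0, 7, 4) — not enough index locks
  blocked: T_e wants (1, 5, 3), pool (0, 7, 4) — not enough page locks


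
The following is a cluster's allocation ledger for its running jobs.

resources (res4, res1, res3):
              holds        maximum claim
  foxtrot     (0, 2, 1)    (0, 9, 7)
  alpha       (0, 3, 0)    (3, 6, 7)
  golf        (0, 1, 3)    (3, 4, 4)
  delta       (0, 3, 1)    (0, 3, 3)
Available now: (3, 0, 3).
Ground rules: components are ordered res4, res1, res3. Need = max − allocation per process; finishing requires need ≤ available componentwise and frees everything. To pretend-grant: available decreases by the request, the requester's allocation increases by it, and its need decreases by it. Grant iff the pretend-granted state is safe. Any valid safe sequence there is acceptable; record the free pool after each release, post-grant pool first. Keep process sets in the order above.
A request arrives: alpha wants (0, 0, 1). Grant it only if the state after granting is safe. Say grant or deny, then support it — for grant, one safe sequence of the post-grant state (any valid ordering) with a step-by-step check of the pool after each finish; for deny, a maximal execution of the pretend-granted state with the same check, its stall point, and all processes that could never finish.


GRANT — the state after the grant stays safe, e.g. via delta, golf, alpha, foxtrot.
Key observation: with (3, 0, 2) left after the transfer, delta can run at once — the state stays safe.
Verifying the post-grant state step by step:
  pool = (3, 0, 2)
  delta: need (0, 0, 2) fits (3, 0, 2); releases (0, 3, 1), pool now (3, 3, 3)
  golf: need (3, 3, 1) fits (3, 3, 3); releases (0, 1, 3), pool now (3, 4, 6)
  alpha: need (3, 3, 6) fits (3, 4, 6); releases (0, 3, 1), pool now (3, 7, 7)
  foxtrot: need (0, 7, 6) fits (3, 7, 7); releases (0, 2, 1), pool now (3, 9, 8)
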